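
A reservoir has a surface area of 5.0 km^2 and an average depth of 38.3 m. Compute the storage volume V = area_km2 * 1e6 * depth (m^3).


V = 5.0 * 1e6 * 38.3 = 1.9150e+08 m^3


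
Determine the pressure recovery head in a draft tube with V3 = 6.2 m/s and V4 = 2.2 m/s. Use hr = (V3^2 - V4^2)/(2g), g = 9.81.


hr = (6.2^2 - 2.2^2) / (2*9.81) = 1.7125 m


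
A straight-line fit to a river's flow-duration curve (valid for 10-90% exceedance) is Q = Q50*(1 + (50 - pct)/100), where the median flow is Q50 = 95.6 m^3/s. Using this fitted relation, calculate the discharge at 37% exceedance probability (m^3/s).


Q = 95.6 * (1 + (50 - 37)/100) = 108.0280 m^3/s


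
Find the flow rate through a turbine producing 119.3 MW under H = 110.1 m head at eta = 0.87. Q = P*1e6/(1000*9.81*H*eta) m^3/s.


Q = 119.3 * 1e6 / (1000 * 9.81 * 110.1 * 0.87) = 126.9594 m^3/s


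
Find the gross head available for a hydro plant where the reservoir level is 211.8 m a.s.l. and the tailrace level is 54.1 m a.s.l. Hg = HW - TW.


Hg = 211.8 - 54.1 = 157.7000 m


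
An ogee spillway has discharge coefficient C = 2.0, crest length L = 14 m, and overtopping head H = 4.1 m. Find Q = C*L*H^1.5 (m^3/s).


Q = 2.0 * 14 * 4.1^1.5 = 232.4523 m^3/s


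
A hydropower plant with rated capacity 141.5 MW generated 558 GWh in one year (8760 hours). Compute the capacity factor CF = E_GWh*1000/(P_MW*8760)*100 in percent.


CF = 558 * 1000 / (141.5 * 8760) * 100 = 45.0167 %


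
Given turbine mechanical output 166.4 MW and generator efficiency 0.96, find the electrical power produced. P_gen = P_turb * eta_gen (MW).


P_gen = 166.4 * 0.96 = 159.7440 MW


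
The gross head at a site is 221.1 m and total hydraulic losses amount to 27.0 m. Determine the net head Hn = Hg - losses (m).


Hn = 221.1 - 27.0 = 194.1000 m


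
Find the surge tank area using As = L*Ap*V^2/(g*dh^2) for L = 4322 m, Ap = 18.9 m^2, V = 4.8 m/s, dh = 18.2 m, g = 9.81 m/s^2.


As = 4322 * 18.9 * 4.8^2 / (9.81 * 18.2^2) = 579.1849 m^2


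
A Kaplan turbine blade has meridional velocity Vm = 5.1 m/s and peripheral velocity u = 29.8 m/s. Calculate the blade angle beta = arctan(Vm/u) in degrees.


beta = arctan(5.1 / 29.8) = 9.7116 degrees


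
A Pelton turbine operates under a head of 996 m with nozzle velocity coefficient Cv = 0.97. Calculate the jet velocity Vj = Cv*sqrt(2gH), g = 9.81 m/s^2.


Vj = 0.97 * sqrt(2*9.81*996) = 135.5973 m/s


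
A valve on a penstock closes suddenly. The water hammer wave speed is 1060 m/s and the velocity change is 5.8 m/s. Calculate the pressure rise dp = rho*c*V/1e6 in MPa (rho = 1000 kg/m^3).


dp = 1000 * 1060 * 5.8 / 1e6 = 6.1480 MPa


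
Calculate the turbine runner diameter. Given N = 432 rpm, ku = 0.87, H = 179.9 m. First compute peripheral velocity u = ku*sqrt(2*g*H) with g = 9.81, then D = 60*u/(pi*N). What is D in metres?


u = 0.87 * sqrt(2*9.81*179.9) = 51.6874 m/s
D = 60 * 51.6874 / (pi * 432) = 2.2851 m


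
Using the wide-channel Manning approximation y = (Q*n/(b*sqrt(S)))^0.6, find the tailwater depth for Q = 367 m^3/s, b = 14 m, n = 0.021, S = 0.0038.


y = (367 * 0.021 / (14 * 0.0038^0.5))^0.6 = 3.7198 m


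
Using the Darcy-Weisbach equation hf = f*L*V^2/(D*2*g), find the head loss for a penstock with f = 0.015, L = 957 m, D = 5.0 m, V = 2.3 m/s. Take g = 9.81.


hf = 0.015 * 957 * 2.3^2 / (5.0 * 2 * 9.81) = 0.7741 m


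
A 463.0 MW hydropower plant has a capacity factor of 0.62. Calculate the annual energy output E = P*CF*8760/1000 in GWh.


E = 463.0 * 0.62 * 8760 / 1000 = 2514.6456 GWh


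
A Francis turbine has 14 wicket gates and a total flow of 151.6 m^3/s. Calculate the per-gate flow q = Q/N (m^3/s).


q = 151.6 / 14 = 10.8286 m^3/s


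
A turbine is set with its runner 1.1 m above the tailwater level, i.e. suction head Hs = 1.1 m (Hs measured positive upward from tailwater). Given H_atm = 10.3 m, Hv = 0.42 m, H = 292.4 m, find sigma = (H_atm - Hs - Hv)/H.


sigma = (10.3 - 1.1 - 0.42) / 292.4 = 0.0300


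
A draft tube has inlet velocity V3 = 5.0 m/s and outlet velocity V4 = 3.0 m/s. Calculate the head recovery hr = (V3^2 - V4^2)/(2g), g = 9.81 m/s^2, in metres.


hr = (5.0^2 - 3.0^2) / (2*9.81) = 0.8155 m


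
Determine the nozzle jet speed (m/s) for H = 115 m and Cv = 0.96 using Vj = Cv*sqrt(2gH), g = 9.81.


Vj = 0.96 * sqrt(2*9.81*115) = 45.6005 m/s


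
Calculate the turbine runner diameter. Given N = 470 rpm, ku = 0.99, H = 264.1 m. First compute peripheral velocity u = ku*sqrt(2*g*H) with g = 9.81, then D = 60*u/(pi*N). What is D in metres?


u = 0.99 * sqrt(2*9.81*264.1) = 71.2638 m/s
D = 60 * 71.2638 / (pi * 470) = 2.8958 m


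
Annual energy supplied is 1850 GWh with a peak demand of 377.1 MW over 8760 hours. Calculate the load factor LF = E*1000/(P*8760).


LF = 1850 * 1000 / (377.1 * 8760) = 0.5600


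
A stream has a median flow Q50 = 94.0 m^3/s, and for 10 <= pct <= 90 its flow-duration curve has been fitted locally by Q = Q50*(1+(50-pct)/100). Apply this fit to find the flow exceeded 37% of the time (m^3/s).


Q = 94.0 * (1 + (50 - 37)/100) = 106.2200 m^3/s


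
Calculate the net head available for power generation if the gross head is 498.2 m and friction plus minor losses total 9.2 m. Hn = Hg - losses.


Hn = 498.2 - 9.2 = 489.0000 m


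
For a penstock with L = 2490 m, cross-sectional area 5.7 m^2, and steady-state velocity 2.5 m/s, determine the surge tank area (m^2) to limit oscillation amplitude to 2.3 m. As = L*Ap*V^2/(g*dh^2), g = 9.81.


As = 2490 * 5.7 * 2.5^2 / (9.81 * 2.3^2) = 1709.3443 m^2


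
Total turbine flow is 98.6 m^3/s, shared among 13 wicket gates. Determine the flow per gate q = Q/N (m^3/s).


q = 98.6 / 13 = 7.5846 m^3/s


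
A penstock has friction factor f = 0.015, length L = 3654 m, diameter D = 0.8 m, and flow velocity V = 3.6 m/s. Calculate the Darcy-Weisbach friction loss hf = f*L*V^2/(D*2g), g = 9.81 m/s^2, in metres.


hf = 0.015 * 3654 * 3.6^2 / (0.8 * 2 * 9.81) = 45.2560 m


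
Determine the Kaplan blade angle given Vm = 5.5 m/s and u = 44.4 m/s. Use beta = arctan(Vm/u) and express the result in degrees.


beta = arctan(5.5 / 44.4) = 7.0615 degrees


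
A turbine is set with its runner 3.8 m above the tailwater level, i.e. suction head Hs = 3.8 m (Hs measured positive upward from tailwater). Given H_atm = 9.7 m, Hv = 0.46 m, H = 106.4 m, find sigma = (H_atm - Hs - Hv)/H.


sigma = (9.7 - 3.8 - 0.46) / 106.4 = 0.0511


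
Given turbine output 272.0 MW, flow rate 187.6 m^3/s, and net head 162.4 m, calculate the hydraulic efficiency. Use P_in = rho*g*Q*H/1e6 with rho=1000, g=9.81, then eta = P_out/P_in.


P_in = 1000 * 9.81 * 187.6 * 162.4 / 1e6 = 298.8738 MW
eta = 272.0 / 298.8738 = 0.9101


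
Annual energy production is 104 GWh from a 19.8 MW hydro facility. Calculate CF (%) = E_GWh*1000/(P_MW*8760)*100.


CF = 104 * 1000 / (19.8 * 8760) * 100 = 59.9603 %


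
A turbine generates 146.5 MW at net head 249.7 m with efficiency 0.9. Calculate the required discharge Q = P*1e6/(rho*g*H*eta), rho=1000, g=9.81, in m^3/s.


Q = 146.5 * 1e6 / (1000 * 9.81 * 249.7 * 0.9) = 66.4519 m^3/s


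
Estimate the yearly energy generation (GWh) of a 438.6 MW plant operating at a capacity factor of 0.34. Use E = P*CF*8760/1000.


E = 438.6 * 0.34 * 8760 / 1000 = 1306.3262 GWh


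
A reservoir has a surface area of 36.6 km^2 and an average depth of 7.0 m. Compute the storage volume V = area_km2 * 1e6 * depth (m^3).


V = 36.6 * 1e6 * 7.0 = 2.5620e+08 m^3


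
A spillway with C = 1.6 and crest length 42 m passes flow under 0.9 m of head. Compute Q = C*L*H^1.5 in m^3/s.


Q = 1.6 * 42 * 0.9^1.5 = 57.3764 m^3/s


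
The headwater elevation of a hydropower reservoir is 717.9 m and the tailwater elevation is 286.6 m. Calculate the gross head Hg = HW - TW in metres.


Hg = 717.9 - 286.6 = 431.3000 m


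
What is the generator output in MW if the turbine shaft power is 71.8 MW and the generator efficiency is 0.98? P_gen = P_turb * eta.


P_gen = 71.8 * 0.98 = 70.3640 MW


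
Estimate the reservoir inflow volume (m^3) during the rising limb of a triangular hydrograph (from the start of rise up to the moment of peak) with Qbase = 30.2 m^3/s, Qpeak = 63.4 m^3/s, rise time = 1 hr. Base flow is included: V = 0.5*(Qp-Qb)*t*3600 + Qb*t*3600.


V = 0.5*(63.4 - 30.2)*1*3600 + 30.2*1*3600 = 168480.0000 m^3


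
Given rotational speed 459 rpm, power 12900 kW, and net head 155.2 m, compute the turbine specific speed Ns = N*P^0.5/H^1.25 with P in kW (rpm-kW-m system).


Ns = 459 * 12900^0.5 / 155.2^1.25 = 95.1684


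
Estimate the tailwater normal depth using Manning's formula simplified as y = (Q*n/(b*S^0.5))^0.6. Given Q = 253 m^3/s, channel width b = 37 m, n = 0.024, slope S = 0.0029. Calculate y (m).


y = (253 * 0.024 / (37 * 0.0029^0.5))^0.6 = 1.9515 m


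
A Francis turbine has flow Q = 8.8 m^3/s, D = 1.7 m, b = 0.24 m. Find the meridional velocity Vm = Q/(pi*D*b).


Vm = 8.8 / (pi * 1.7 * 0.24) = 6.8655 m/s


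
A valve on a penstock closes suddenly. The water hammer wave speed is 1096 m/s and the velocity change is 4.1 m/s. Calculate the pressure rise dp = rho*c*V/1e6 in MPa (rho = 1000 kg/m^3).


dp = 1000 * 1096 * 4.1 / 1e6 = 4.4936 MPa


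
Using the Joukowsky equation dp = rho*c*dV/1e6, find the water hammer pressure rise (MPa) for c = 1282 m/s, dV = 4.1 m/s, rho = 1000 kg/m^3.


dp = 1000 * 1282 * 4.1 / 1e6 = 5.2562 MPa


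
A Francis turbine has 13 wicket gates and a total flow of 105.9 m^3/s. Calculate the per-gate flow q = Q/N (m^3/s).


q = 105.9 / 13 = 8.1462 m^3/s


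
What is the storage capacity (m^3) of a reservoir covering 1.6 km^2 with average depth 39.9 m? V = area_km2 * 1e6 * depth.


V = 1.6 * 1e6 * 39.9 = 6.3840e+07 m^3


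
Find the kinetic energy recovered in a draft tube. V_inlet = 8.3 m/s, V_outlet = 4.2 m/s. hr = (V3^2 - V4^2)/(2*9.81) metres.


hr = (8.3^2 - 4.2^2) / (2*9.81) = 2.6121 m


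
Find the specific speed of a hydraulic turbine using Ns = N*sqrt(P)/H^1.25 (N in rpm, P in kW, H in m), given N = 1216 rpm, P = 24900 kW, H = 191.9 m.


Ns = 1216 * 24900^0.5 / 191.9^1.25 = 268.6517


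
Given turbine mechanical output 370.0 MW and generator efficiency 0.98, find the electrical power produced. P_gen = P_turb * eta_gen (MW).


P_gen = 370.0 * 0.98 = 362.6000 MW


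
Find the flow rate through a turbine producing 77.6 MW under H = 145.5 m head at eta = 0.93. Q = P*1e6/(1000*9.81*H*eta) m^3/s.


Q = 77.6 * 1e6 / (1000 * 9.81 * 145.5 * 0.93) = 58.4584 m^3/s


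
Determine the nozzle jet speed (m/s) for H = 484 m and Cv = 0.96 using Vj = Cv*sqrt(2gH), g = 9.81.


Vj = 0.96 * sqrt(2*9.81*484) = 93.5499 m/s


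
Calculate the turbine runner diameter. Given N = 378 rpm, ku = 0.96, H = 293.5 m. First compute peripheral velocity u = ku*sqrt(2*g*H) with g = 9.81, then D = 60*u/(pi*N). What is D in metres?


u = 0.96 * sqrt(2*9.81*293.5) = 72.8492 m/s
D = 60 * 72.8492 / (pi * 378) = 3.6807 m


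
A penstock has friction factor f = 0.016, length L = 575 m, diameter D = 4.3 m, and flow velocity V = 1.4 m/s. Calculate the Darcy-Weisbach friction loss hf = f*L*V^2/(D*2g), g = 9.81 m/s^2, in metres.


hf = 0.016 * 575 * 1.4^2 / (4.3 * 2 * 9.81) = 0.2137 m


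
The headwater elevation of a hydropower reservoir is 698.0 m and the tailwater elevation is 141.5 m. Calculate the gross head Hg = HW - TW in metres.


Hg = 698.0 - 141.5 = 556.5000 m


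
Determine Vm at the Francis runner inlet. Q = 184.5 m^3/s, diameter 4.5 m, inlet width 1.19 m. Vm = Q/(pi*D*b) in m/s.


Vm = 184.5 / (pi * 4.5 * 1.19) = 10.9670 m/s


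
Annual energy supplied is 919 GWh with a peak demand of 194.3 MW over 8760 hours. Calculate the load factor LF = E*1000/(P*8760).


LF = 919 * 1000 / (194.3 * 8760) = 0.5399


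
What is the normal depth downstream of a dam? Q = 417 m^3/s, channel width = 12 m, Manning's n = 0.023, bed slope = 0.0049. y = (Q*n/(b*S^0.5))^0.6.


y = (417 * 0.023 / (12 * 0.0049^0.5))^0.6 = 4.3107 m


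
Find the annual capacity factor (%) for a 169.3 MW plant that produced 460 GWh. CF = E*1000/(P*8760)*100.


CF = 460 * 1000 / (169.3 * 8760) * 100 = 31.0168 %


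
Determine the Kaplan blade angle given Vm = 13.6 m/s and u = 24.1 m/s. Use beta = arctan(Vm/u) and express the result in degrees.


beta = arctan(13.6 / 24.1) = 29.4367 degrees


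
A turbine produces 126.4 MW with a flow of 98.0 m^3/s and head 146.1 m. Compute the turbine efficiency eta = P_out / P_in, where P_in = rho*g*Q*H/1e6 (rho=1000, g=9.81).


P_in = 1000 * 9.81 * 98.0 * 146.1 / 1e6 = 140.4576 MW
eta = 126.4 / 140.4576 = 0.8999


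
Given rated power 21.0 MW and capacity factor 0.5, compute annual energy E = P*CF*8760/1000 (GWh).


E = 21.0 * 0.5 * 8760 / 1000 = 91.9800 GWh


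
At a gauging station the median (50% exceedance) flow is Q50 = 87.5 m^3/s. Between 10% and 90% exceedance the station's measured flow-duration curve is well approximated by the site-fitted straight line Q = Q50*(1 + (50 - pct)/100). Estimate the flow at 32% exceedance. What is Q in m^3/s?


Q = 87.5 * (1 + (50 - 32)/100) = 103.2500 m^3/s


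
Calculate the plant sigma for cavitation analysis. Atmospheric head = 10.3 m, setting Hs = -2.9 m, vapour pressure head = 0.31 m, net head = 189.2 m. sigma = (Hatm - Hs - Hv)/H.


sigma = (10.3 - (-2.9) - 0.31) / 189.2 = 0.0681


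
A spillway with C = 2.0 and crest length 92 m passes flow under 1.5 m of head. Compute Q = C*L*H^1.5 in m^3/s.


Q = 2.0 * 92 * 1.5^1.5 = 338.0296 m^3/s


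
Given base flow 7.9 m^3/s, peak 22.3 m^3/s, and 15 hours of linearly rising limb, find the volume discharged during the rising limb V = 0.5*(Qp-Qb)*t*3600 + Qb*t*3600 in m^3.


V = 0.5*(22.3 - 7.9)*15*3600 + 7.9*15*3600 = 815400.0000 m^3


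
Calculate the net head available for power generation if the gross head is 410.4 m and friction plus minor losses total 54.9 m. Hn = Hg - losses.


Hn = 410.4 - 54.9 = 355.5000 m


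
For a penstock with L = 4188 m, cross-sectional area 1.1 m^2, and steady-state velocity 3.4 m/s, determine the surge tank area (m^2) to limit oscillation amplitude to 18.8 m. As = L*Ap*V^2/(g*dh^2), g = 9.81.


As = 4188 * 1.1 * 3.4^2 / (9.81 * 18.8^2) = 15.3593 m^2


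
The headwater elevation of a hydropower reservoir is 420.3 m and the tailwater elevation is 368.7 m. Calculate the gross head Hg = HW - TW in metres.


Hg = 420.3 - 368.7 = 51.6000 m


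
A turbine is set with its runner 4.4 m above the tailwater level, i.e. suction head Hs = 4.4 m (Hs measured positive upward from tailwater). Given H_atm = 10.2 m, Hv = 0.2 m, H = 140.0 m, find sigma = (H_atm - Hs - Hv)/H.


sigma = (10.2 - 4.4 - 0.2) / 140.0 = 0.0400


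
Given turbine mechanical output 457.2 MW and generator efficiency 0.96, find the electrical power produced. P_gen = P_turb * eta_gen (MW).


P_gen = 457.2 * 0.96 = 438.9120 MW


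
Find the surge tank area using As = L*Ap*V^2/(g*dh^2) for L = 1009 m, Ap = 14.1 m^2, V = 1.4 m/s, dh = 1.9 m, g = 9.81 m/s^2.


As = 1009 * 14.1 * 1.4^2 / (9.81 * 1.9^2) = 787.3904 m^2


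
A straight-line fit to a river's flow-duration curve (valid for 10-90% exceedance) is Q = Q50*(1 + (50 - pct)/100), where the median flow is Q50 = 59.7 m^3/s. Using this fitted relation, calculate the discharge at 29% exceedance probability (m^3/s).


Q = 59.7 * (1 + (50 - 29)/100) = 72.2370 m^3/s


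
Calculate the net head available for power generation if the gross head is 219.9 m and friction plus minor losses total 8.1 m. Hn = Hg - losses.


Hn = 219.9 - 8.1 = 211.8000 m


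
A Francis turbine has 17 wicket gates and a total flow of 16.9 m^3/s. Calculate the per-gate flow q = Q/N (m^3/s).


q = 16.9 / 17 = 0.9941 m^3/s


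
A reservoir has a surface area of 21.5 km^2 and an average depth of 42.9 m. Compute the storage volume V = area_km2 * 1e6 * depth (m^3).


V = 21.5 * 1e6 * 42.9 = 9.2235e+08 m^3


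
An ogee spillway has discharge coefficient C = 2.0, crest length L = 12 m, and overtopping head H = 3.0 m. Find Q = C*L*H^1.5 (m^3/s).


Q = 2.0 * 12 * 3.0^1.5 = 124.7077 m^3/s


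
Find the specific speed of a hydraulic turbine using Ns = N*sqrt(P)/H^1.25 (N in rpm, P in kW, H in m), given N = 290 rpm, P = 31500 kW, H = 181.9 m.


Ns = 290 * 31500^0.5 / 181.9^1.25 = 77.0482


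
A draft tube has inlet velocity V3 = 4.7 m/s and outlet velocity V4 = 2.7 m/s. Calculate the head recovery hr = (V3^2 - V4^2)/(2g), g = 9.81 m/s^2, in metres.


hr = (4.7^2 - 2.7^2) / (2*9.81) = 0.7543 m


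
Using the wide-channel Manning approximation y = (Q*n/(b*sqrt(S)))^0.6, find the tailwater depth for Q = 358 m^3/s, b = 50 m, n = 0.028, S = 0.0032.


y = (358 * 0.028 / (50 * 0.0032^0.5))^0.6 = 2.1365 m


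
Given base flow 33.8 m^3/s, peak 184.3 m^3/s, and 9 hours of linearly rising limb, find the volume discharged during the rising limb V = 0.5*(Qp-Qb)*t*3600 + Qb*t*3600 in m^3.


V = 0.5*(184.3 - 33.8)*9*3600 + 33.8*9*3600 = 3.5332e+06 m^3


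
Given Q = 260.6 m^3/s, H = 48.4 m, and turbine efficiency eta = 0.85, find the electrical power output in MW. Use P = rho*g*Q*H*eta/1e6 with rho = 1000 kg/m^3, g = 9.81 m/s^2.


P = 1000 * 9.81 * 260.6 * 48.4 * 0.85 / 1e6 = 105.1738 MW


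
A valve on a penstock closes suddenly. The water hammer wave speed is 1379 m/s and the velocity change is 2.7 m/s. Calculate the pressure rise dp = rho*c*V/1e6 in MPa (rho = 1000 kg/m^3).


dp = 1000 * 1379 * 2.7 / 1e6 = 3.7233 MPa


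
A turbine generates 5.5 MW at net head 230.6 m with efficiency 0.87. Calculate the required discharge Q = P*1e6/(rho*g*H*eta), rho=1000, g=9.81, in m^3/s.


Q = 5.5 * 1e6 / (1000 * 9.81 * 230.6 * 0.87) = 2.7946 m^3/s


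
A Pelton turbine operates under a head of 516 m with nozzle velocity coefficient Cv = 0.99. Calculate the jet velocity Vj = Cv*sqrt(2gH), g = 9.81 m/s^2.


Vj = 0.99 * sqrt(2*9.81*516) = 99.6115 m/s


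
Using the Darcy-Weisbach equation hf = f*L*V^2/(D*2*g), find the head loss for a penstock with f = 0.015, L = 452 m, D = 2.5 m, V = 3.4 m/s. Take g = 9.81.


hf = 0.015 * 452 * 3.4^2 / (2.5 * 2 * 9.81) = 1.5979 m


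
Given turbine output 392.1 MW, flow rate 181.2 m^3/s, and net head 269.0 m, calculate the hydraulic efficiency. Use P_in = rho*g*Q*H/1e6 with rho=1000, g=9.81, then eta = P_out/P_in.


P_in = 1000 * 9.81 * 181.2 * 269.0 / 1e6 = 478.1669 MW
eta = 392.1 / 478.1669 = 0.8200


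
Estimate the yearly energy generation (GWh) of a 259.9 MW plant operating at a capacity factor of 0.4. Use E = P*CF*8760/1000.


E = 259.9 * 0.4 * 8760 / 1000 = 910.6896 GWh


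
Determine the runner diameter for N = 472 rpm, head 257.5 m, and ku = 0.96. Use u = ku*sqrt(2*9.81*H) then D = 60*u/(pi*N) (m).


u = 0.96 * sqrt(2*9.81*257.5) = 68.2353 m/s
D = 60 * 68.2353 / (pi * 472) = 2.7610 m


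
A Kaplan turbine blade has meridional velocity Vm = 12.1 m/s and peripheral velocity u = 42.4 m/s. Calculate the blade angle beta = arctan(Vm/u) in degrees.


beta = arctan(12.1 / 42.4) = 15.9275 degrees


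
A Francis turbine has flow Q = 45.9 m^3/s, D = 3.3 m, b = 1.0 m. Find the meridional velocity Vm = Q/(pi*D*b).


Vm = 45.9 / (pi * 3.3 * 1.0) = 4.4274 m/s


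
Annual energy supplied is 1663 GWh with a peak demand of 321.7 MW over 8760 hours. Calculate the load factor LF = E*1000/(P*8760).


LF = 1663 * 1000 / (321.7 * 8760) = 0.5901


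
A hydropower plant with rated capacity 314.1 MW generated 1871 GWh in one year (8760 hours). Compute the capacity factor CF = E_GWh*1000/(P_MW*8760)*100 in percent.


CF = 1871 * 1000 / (314.1 * 8760) * 100 = 67.9989 %


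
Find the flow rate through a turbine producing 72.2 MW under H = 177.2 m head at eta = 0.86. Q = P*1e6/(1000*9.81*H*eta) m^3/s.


Q = 72.2 * 1e6 / (1000 * 9.81 * 177.2 * 0.86) = 48.2954 m^3/s


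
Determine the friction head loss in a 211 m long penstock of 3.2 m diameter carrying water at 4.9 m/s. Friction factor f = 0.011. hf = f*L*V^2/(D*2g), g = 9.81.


hf = 0.011 * 211 * 4.9^2 / (3.2 * 2 * 9.81) = 0.8876 m


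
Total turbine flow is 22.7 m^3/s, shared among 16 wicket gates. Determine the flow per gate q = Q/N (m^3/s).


q = 22.7 / 16 = 1.4187 m^3/s


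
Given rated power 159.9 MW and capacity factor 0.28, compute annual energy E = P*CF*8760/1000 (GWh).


E = 159.9 * 0.28 * 8760 / 1000 = 392.2027 GWh


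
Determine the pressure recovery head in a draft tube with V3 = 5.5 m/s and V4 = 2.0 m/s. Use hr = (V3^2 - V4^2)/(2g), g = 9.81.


hr = (5.5^2 - 2.0^2) / (2*9.81) = 1.3379 m


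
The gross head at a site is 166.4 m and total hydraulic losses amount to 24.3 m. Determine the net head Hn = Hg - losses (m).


Hn = 166.4 - 24.3 = 142.1000 m


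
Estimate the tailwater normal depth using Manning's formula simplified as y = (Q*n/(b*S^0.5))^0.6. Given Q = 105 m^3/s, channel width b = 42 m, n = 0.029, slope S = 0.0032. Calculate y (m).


y = (105 * 0.029 / (42 * 0.0032^0.5))^0.6 = 1.1605 m


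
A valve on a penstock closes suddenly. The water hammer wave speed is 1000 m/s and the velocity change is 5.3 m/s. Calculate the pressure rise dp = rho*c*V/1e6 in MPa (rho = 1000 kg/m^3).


dp = 1000 * 1000 * 5.3 / 1e6 = 5.3000 MPa


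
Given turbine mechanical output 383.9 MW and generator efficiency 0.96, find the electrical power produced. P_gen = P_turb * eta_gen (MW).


P_gen = 383.9 * 0.96 = 368.5440 MW


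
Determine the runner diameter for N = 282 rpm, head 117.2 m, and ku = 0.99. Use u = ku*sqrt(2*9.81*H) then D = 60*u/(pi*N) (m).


u = 0.99 * sqrt(2*9.81*117.2) = 47.4732 m/s
D = 60 * 47.4732 / (pi * 282) = 3.2151 m


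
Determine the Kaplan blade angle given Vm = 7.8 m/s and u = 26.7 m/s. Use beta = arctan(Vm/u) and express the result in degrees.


beta = arctan(7.8 / 26.7) = 16.2849 degrees


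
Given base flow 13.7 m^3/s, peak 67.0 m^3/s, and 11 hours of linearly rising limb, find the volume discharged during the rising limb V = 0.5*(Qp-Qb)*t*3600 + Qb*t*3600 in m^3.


V = 0.5*(67.0 - 13.7)*11*3600 + 13.7*11*3600 = 1.5979e+06 m^3


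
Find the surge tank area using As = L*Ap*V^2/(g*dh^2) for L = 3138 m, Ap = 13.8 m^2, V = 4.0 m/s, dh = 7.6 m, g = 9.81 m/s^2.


As = 3138 * 13.8 * 4.0^2 / (9.81 * 7.6^2) = 1222.8011 m^2


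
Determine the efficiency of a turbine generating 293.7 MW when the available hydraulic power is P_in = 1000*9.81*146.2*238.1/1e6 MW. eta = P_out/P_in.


P_in = 1000 * 9.81 * 146.2 * 238.1 / 1e6 = 341.4883 MW
eta = 293.7 / 341.4883 = 0.8601


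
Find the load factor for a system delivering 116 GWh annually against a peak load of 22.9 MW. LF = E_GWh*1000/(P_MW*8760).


LF = 116 * 1000 / (22.9 * 8760) = 0.5783


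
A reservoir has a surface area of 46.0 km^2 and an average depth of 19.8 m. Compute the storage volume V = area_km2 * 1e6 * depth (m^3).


V = 46.0 * 1e6 * 19.8 = 9.1080e+08 m^3


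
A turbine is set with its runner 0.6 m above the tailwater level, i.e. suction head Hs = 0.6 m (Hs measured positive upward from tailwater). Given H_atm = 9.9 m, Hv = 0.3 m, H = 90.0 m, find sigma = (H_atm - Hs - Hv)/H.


sigma = (9.9 - 0.6 - 0.3) / 90.0 = 0.1000


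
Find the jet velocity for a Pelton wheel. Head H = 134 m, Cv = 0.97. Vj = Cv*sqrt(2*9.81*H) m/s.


Vj = 0.97 * sqrt(2*9.81*134) = 49.7363 m/s


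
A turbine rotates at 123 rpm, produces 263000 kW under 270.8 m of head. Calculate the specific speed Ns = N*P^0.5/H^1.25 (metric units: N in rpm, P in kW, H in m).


Ns = 123 * 263000^0.5 / 270.8^1.25 = 57.4212


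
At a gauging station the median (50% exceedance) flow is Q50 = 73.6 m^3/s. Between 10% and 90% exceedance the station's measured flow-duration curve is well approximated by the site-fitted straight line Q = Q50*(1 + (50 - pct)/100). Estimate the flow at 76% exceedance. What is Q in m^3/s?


Q = 73.6 * (1 + (50 - 76)/100) = 54.4640 m^3/s


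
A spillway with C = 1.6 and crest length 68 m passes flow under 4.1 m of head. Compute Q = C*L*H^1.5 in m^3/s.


Q = 1.6 * 68 * 4.1^1.5 = 903.2432 m^3/s


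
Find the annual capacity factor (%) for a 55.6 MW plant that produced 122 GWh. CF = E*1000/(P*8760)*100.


CF = 122 * 1000 / (55.6 * 8760) * 100 = 25.0485 %


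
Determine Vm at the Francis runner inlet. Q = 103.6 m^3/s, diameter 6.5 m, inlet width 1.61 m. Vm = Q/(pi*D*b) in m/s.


Vm = 103.6 / (pi * 6.5 * 1.61) = 3.1512 m/s


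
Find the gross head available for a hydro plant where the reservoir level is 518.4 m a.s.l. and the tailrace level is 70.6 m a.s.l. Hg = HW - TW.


Hg = 518.4 - 70.6 = 447.8000 m


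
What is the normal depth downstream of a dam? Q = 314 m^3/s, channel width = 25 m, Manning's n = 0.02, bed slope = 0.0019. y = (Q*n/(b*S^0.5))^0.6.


y = (314 * 0.02 / (25 * 0.0019^0.5))^0.6 = 2.8601 m


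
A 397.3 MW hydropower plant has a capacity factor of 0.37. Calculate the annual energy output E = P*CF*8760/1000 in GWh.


E = 397.3 * 0.37 * 8760 / 1000 = 1287.7288 GWh


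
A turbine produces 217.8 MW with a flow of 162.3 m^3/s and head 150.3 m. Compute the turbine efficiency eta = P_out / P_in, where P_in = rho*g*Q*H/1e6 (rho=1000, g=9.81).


P_in = 1000 * 9.81 * 162.3 * 150.3 / 1e6 = 239.3021 MW
eta = 217.8 / 239.3021 = 0.9101


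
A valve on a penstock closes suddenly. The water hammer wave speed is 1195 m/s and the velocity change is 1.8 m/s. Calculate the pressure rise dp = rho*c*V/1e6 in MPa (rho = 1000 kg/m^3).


dp = 1000 * 1195 * 1.8 / 1e6 = 2.1510 MPa


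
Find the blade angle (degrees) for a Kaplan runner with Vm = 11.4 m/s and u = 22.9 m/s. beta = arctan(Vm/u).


beta = arctan(11.4 / 22.9) = 26.4649 degrees


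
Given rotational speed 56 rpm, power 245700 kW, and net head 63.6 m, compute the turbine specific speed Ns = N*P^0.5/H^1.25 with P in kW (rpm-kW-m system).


Ns = 56 * 245700^0.5 / 63.6^1.25 = 154.5501


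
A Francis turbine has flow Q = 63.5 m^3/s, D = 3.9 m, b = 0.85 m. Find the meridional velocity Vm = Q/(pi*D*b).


Vm = 63.5 / (pi * 3.9 * 0.85) = 6.0973 m/s


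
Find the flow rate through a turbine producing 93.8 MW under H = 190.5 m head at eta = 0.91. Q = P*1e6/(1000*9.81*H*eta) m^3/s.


Q = 93.8 * 1e6 / (1000 * 9.81 * 190.5 * 0.91) = 55.1566 m^3/s


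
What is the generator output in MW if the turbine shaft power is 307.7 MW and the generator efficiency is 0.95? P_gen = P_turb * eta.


P_gen = 307.7 * 0.95 = 292.3150 MW


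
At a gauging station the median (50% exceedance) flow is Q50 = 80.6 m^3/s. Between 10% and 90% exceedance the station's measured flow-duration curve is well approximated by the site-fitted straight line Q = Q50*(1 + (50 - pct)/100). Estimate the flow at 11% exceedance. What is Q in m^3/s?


Q = 80.6 * (1 + (50 - 11)/100) = 112.0340 m^3/s


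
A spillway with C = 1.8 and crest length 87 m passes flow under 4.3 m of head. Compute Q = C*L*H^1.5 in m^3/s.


Q = 1.8 * 87 * 4.3^1.5 = 1396.3505 m^3/s


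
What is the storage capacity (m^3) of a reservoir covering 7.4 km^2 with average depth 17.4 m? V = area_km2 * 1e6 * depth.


V = 7.4 * 1e6 * 17.4 = 1.2876e+08 m^3


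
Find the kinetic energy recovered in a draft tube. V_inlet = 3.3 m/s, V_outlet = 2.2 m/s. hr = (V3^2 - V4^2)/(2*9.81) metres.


hr = (3.3^2 - 2.2^2) / (2*9.81) = 0.3084 m


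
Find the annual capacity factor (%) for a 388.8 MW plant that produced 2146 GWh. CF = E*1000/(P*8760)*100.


CF = 2146 * 1000 / (388.8 * 8760) * 100 = 63.0085 %


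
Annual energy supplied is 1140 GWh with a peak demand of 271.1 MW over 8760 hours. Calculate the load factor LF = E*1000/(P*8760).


LF = 1140 * 1000 / (271.1 * 8760) = 0.4800


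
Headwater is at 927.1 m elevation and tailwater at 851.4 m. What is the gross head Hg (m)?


Hg = 927.1 - 851.4 = 75.7000 m


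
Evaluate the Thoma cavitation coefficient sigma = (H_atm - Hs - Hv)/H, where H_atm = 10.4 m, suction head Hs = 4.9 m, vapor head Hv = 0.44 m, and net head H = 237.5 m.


sigma = (10.4 - 4.9 - 0.44) / 237.5 = 0.0213


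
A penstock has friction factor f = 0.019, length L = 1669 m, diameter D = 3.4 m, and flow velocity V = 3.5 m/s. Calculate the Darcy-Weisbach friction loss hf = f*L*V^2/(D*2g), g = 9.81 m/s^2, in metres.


hf = 0.019 * 1669 * 3.5^2 / (3.4 * 2 * 9.81) = 5.8233 m


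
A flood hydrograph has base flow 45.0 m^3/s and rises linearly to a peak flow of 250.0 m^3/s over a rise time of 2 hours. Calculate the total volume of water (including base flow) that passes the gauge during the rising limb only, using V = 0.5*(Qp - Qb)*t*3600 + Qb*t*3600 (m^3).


V = 0.5*(250.0 - 45.0)*2*3600 + 45.0*2*3600 = 1.0620e+06 m^3


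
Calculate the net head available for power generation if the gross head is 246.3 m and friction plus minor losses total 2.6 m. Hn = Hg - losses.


Hn = 246.3 - 2.6 = 243.7000 m


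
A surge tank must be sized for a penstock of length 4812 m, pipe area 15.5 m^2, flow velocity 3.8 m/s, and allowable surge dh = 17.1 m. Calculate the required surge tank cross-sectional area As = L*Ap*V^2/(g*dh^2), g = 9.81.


As = 4812 * 15.5 * 3.8^2 / (9.81 * 17.1^2) = 375.4597 m^2


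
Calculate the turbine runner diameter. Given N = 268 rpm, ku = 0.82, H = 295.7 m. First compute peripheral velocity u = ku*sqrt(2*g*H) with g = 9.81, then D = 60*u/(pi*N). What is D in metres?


u = 0.82 * sqrt(2*9.81*295.7) = 62.4581 m/s
D = 60 * 62.4581 / (pi * 268) = 4.4510 m


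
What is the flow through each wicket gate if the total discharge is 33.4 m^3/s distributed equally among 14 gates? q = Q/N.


q = 33.4 / 14 = 2.3857 m^3/s


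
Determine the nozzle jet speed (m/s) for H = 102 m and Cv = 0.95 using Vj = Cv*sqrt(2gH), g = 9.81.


Vj = 0.95 * sqrt(2*9.81*102) = 42.4985 m/s


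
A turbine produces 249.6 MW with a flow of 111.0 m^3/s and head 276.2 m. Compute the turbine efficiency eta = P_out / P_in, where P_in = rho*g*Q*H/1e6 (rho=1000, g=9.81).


P_in = 1000 * 9.81 * 111.0 * 276.2 / 1e6 = 300.7569 MW
eta = 249.6 / 300.7569 = 0.8299


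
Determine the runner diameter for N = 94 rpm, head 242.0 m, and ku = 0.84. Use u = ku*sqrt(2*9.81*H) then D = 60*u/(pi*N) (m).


u = 0.84 * sqrt(2*9.81*242.0) = 57.8811 m/s
D = 60 * 57.8811 / (pi * 94) = 11.7601 m


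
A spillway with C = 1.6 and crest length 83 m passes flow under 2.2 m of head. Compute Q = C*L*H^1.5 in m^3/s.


Q = 1.6 * 83 * 2.2^1.5 = 433.3433 m^3/s


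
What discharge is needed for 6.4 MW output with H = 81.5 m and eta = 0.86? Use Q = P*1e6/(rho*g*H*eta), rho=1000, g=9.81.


Q = 6.4 * 1e6 / (1000 * 9.81 * 81.5 * 0.86) = 9.3080 m^3/s


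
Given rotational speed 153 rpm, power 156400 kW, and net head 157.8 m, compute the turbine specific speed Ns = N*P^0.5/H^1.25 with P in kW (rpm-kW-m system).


Ns = 153 * 156400^0.5 / 157.8^1.25 = 108.1872


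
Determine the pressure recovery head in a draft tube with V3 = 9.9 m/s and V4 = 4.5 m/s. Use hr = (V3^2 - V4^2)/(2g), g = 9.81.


hr = (9.9^2 - 4.5^2) / (2*9.81) = 3.9633 m


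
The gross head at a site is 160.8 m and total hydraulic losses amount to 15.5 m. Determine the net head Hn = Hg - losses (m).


Hn = 160.8 - 15.5 = 145.3000 m


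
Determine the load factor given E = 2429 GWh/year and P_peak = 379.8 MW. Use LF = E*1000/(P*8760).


LF = 2429 * 1000 / (379.8 * 8760) = 0.7301


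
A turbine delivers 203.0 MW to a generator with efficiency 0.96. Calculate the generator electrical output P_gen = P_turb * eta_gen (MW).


P_gen = 203.0 * 0.96 = 194.8800 MW


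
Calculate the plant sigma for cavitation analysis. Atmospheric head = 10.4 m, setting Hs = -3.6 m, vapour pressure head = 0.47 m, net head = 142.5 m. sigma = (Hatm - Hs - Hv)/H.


sigma = (10.4 - (-3.6) - 0.47) / 142.5 = 0.0949


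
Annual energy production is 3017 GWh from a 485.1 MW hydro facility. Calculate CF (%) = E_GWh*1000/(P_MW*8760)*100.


CF = 3017 * 1000 / (485.1 * 8760) * 100 = 70.9970 %


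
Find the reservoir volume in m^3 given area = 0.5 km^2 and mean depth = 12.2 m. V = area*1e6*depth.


V = 0.5 * 1e6 * 12.2 = 6.1000e+06 m^3


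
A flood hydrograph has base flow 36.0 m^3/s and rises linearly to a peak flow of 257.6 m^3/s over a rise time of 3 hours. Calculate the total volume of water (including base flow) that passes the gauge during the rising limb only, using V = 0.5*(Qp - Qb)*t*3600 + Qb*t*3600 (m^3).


V = 0.5*(257.6 - 36.0)*3*3600 + 36.0*3*3600 = 1.5854e+06 m^3


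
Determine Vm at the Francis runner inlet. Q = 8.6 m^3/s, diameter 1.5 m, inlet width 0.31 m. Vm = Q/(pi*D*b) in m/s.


Vm = 8.6 / (pi * 1.5 * 0.31) = 5.8870 m/s


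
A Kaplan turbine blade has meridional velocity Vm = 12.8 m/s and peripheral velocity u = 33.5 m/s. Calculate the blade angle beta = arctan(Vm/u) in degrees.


beta = arctan(12.8 / 33.5) = 20.9113 degrees


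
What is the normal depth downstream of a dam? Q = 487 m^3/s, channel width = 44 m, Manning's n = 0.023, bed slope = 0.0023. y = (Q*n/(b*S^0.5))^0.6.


y = (487 * 0.023 / (44 * 0.0023^0.5))^0.6 = 2.7225 m


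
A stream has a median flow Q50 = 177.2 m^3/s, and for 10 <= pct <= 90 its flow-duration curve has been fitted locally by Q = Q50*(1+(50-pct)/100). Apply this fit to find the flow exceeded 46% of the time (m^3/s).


Q = 177.2 * (1 + (50 - 46)/100) = 184.2880 m^3/s


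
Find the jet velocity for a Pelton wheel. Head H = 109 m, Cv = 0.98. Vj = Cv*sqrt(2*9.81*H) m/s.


Vj = 0.98 * sqrt(2*9.81*109) = 45.3199 m/s


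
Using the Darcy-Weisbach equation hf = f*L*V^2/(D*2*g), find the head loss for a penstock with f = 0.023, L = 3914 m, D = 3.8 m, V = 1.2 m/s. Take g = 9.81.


hf = 0.023 * 3914 * 1.2^2 / (3.8 * 2 * 9.81) = 1.7387 m


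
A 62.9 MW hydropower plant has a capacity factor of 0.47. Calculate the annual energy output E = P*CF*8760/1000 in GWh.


E = 62.9 * 0.47 * 8760 / 1000 = 258.9719 GWh


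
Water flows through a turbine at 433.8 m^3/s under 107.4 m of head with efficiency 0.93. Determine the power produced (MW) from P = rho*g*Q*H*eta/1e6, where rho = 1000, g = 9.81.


P = 1000 * 9.81 * 433.8 * 107.4 * 0.93 / 1e6 = 425.0556 MW


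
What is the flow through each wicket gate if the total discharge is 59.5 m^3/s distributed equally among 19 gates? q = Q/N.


q = 59.5 / 19 = 3.1316 m^3/s


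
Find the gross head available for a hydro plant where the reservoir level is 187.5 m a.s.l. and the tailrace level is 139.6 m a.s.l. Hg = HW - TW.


Hg = 187.5 - 139.6 = 47.9000 m


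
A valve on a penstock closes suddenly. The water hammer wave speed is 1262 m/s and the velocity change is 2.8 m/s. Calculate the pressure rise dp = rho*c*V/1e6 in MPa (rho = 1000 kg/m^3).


dp = 1000 * 1262 * 2.8 / 1e6 = 3.5336 MPa


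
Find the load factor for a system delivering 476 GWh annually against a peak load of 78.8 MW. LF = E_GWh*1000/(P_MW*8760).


LF = 476 * 1000 / (78.8 * 8760) = 0.6896


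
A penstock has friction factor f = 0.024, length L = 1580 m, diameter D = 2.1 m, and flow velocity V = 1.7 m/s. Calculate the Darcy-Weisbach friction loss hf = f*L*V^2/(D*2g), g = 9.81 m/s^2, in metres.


hf = 0.024 * 1580 * 1.7^2 / (2.1 * 2 * 9.81) = 2.6598 m


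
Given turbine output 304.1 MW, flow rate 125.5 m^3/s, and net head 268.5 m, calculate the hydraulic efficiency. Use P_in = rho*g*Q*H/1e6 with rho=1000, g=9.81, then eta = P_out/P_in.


P_in = 1000 * 9.81 * 125.5 * 268.5 / 1e6 = 330.5651 MW
eta = 304.1 / 330.5651 = 0.9199


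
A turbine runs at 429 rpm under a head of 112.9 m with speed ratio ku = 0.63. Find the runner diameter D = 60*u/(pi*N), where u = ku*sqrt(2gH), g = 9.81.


u = 0.63 * sqrt(2*9.81*112.9) = 29.6508 m/s
D = 60 * 29.6508 / (pi * 429) = 1.3200 m


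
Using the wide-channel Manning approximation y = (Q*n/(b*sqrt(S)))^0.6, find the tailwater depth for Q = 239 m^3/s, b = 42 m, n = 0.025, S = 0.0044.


y = (239 * 0.025 / (42 * 0.0044^0.5))^0.6 = 1.5806 m


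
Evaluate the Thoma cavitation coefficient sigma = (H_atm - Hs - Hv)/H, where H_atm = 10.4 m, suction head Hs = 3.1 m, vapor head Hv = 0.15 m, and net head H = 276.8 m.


sigma = (10.4 - 3.1 - 0.15) / 276.8 = 0.0258


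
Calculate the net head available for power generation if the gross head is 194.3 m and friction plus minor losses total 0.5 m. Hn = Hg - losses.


Hn = 194.3 - 0.5 = 193.8000 m


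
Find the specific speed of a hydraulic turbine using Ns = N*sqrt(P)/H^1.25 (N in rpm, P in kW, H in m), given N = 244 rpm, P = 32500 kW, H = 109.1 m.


Ns = 244 * 32500^0.5 / 109.1^1.25 = 124.7529


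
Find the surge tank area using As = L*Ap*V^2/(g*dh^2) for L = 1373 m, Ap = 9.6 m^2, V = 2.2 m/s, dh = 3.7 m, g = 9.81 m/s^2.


As = 1373 * 9.6 * 2.2^2 / (9.81 * 3.7^2) = 475.0230 m^2


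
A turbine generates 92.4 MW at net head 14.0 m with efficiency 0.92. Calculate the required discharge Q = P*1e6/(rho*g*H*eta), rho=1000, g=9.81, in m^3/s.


Q = 92.4 * 1e6 / (1000 * 9.81 * 14.0 * 0.92) = 731.2857 m^3/s


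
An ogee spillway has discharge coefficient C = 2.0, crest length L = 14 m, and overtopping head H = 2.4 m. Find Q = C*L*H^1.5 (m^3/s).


Q = 2.0 * 14 * 2.4^1.5 = 104.1058 m^3/s


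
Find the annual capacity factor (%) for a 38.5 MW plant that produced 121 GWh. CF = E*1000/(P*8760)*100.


CF = 121 * 1000 / (38.5 * 8760) * 100 = 35.8774 %


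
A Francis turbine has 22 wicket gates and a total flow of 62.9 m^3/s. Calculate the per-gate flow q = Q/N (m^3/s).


q = 62.9 / 22 = 2.8591 m^3/s


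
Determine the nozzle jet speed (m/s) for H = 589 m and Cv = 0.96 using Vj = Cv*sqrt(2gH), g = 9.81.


Vj = 0.96 * sqrt(2*9.81*589) = 103.1997 m/s


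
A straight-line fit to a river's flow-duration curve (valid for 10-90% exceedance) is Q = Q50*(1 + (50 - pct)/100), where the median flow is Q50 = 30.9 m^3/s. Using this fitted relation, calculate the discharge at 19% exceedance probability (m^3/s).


Q = 30.9 * (1 + (50 - 19)/100) = 40.4790 m^3/s


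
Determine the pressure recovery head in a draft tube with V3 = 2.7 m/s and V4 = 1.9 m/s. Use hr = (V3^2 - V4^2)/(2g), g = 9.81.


hr = (2.7^2 - 1.9^2) / (2*9.81) = 0.1876 m


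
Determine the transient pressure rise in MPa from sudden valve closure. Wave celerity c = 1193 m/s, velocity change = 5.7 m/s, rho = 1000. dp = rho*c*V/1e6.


dp = 1000 * 1193 * 5.7 / 1e6 = 6.8001 MPa


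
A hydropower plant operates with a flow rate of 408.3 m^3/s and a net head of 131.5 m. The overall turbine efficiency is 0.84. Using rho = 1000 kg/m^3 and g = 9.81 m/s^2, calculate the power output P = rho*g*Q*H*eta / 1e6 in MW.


P = 1000 * 9.81 * 408.3 * 131.5 * 0.84 / 1e6 = 442.4390 MW


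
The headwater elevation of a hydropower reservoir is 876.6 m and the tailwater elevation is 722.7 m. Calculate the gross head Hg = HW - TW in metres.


Hg = 876.6 - 722.7 = 153.9000 m


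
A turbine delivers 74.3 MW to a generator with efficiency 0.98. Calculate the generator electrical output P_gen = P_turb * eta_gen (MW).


P_gen = 74.3 * 0.98 = 72.8140 MW


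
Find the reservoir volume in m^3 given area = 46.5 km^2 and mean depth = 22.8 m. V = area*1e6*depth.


V = 46.5 * 1e6 * 22.8 = 1.0602e+09 m^3


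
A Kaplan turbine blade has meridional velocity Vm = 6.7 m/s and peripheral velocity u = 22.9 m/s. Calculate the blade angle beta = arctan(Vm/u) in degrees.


beta = arctan(6.7 / 22.9) = 16.3082 degrees


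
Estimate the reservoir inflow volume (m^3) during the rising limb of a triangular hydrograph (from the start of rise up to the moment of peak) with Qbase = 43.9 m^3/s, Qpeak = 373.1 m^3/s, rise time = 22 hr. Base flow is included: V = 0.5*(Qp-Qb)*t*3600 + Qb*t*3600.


V = 0.5*(373.1 - 43.9)*22*3600 + 43.9*22*3600 = 1.6513e+07 m^3
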